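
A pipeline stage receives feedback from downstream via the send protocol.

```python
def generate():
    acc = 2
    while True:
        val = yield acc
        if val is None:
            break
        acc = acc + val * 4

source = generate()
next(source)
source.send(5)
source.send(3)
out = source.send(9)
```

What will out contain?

Step 1: next() -> yield acc=2.
Step 2: send(5) -> val=5, acc = 2 + 5*4 = 22, yield 22.
Step 3: send(3) -> val=3, acc = 22 + 3*4 = 34, yield 34.
Step 4: send(9) -> val=9, acc = 34 + 9*4 = 70, yield 70.
Therefore out = 70.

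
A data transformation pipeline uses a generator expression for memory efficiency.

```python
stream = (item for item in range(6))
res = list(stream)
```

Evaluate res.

Step 1: Generator expression iterates range(6): [0, 1, 2, 3, 4, 5].
Step 2: list() collects all values.
Therefore res = [0, 1, 2, 3, 4, 5].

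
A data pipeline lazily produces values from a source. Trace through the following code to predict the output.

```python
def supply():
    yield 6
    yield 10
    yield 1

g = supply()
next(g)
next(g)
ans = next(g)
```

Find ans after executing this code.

Step 1: supply() creates a generator.
Step 2: next(g) yields 6 (consumed and discarded).
Step 3: next(g) yields 10 (consumed and discarded).
Step 4: next(g) yields 1, assigned to ans.
Therefore ans = 1.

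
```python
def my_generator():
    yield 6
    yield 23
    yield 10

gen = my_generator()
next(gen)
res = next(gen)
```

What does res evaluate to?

Step 1: my_generator() creates a generator.
Step 2: next(gen) yields 6 (consumed and discarded).
Step 3: next(gen) yields 23, assigned to res.
Therefore res = 23.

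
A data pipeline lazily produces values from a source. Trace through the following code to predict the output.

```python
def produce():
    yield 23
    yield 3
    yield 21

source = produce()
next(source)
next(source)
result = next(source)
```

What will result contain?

Step 1: produce() creates a generator.
Step 2: next(source) yields 23 (consumed and discarded).
Step 3: next(source) yields 3 (consumed and discarded).
Step 4: next(source) yields 21, assigned to result.
Therefore result = 21.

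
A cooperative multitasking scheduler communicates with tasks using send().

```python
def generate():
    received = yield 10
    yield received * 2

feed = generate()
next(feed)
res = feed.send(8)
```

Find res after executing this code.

Step 1: next(feed) advances to first yield, producing 10.
Step 2: send(8) resumes, received = 8.
Step 3: yield received * 2 = 8 * 2 = 16.
Therefore res = 16.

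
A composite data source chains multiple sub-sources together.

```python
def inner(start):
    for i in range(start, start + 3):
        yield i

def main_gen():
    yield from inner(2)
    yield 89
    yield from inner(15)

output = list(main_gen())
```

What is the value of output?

Step 1: main_gen() delegates to inner(2):
  yield 2
  yield 3
  yield 4
Step 2: yield 89
Step 3: Delegates to inner(15):
  yield 15
  yield 16
  yield 17
Therefore output = [2, 3, 4, 89, 15, 16, 17].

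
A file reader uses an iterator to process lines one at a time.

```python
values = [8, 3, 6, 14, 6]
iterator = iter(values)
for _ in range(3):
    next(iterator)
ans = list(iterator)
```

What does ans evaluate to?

Step 1: Create iterator over [8, 3, 6, 14, 6].
Step 2: Advance 3 positions (consuming [8, 3, 6]).
Step 3: list() collects remaining elements: [14, 6].
Therefore ans = [14, 6].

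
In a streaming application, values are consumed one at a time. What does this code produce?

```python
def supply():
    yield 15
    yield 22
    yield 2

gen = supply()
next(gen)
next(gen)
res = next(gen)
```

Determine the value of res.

Step 1: supply() creates a generator.
Step 2: next(gen) yields 15 (consumed and discarded).
Step 3: next(gen) yields 22 (consumed and discarded).
Step 4: next(gen) yields 2, assigned to res.
Therefore res = 2.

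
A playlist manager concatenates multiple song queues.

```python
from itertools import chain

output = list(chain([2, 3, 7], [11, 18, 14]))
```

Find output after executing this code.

Step 1: chain() concatenates iterables: [2, 3, 7] + [11, 18, 14].
Therefore output = [2, 3, 7, 11, 18, 14].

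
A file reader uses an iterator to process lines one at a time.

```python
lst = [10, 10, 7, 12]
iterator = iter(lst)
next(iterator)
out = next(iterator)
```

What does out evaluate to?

Step 1: Create iterator over [10, 10, 7, 12].
Step 2: next() consumes 10.
Step 3: next() returns 10.
Therefore out = 10.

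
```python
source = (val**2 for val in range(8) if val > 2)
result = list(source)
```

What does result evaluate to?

Step 1: For range(8), keep val > 2, then square:
  val=0: 0 <= 2, excluded
  val=1: 1 <= 2, excluded
  val=2: 2 <= 2, excluded
  val=3: 3 > 2, yield 3**2 = 9
  val=4: 4 > 2, yield 4**2 = 16
  val=5: 5 > 2, yield 5**2 = 25
  val=6: 6 > 2, yield 6**2 = 36
  val=7: 7 > 2, yield 7**2 = 49
Therefore result = [9, 16, 25, 36, 49].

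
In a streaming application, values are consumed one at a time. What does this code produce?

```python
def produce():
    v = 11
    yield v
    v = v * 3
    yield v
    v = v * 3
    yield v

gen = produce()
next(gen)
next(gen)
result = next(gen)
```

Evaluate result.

Step 1: Trace through generator execution:
  Yield 1: v starts at 11, yield 11
  Yield 2: v = 11 * 3 = 33, yield 33
  Yield 3: v = 33 * 3 = 99, yield 99
Step 2: First next() gets 11, second next() gets the second value, third next() yields 99.
Therefore result = 99.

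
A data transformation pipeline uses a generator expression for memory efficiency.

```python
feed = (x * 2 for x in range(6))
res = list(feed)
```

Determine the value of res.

Step 1: For each x in range(6), compute x*2:
  x=0: 0*2 = 0
  x=1: 1*2 = 2
  x=2: 2*2 = 4
  x=3: 3*2 = 6
  x=4: 4*2 = 8
  x=5: 5*2 = 10
Therefore res = [0, 2, 4, 6, 8, 10].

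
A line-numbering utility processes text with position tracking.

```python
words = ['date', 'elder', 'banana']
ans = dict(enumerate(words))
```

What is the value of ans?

Step 1: enumerate pairs indices with words:
  0 -> 'date'
  1 -> 'elder'
  2 -> 'banana'
Therefore ans = {0: 'date', 1: 'elder', 2: 'banana'}.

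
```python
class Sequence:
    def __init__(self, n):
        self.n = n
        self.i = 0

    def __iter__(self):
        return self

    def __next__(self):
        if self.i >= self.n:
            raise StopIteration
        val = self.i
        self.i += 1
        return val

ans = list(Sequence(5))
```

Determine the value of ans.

Step 1: Sequence(5) creates an iterator counting 0 to 4.
Step 2: list() consumes all values: [0, 1, 2, 3, 4].
Therefore ans = [0, 1, 2, 3, 4].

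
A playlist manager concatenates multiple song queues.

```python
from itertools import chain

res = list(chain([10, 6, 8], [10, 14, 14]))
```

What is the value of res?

Step 1: chain() concatenates iterables: [10, 6, 8] + [10, 14, 14].
Therefore res = [10, 6, 8, 10, 14, 14].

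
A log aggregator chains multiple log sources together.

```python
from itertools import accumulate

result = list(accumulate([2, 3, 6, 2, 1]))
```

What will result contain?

Step 1: accumulate computes running sums:
  + 2 = 2
  + 3 = 5
  + 6 = 11
  + 2 = 13
  + 1 = 14
Therefore result = [2, 5, 11, 13, 14].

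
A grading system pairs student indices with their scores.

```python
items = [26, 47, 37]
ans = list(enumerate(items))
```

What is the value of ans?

Step 1: enumerate pairs each element with its index:
  (0, 26)
  (1, 47)
  (2, 37)
Therefore ans = [(0, 26), (1, 47), (2, 37)].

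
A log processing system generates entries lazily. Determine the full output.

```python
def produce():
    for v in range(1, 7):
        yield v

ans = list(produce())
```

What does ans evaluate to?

Step 1: The generator yields each value from range(1, 7).
Step 2: list() consumes all yields: [1, 2, 3, 4, 5, 6].
Therefore ans = [1, 2, 3, 4, 5, 6].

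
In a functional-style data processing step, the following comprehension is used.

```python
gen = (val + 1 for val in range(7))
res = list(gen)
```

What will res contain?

Step 1: For each val in range(7), compute val+1:
  val=0: 0+1 = 1
  val=1: 1+1 = 2
  val=2: 2+1 = 3
  val=3: 3+1 = 4
  val=4: 4+1 = 5
  val=5: 5+1 = 6
  val=6: 6+1 = 7
Therefore res = [1, 2, 3, 4, 5, 6, 7].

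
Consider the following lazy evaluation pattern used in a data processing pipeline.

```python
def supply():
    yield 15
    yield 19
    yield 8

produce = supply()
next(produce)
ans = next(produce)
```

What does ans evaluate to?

Step 1: supply() creates a generator.
Step 2: next(produce) yields 15 (consumed and discarded).
Step 3: next(produce) yields 19, assigned to ans.
Therefore ans = 19.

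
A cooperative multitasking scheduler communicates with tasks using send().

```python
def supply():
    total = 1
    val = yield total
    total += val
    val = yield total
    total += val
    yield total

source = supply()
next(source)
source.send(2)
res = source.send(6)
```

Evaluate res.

Step 1: next() -> yield total=1.
Step 2: send(2) -> val=2, total = 1+2 = 3, yield 3.
Step 3: send(6) -> val=6, total = 3+6 = 9, yield 9.
Therefore res = 9.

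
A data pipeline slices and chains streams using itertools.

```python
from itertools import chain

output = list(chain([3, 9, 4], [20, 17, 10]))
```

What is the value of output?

Step 1: chain() concatenates iterables: [3, 9, 4] + [20, 17, 10].
Therefore output = [3, 9, 4, 20, 17, 10].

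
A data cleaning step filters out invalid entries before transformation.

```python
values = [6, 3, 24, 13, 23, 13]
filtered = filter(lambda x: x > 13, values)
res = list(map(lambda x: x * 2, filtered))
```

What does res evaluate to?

Step 1: Filter values for elements > 13:
  6: removed
  3: removed
  24: kept
  13: removed
  23: kept
  13: removed
Step 2: Map x * 2 on filtered [24, 23]:
  24 -> 48
  23 -> 46
Therefore res = [48, 46].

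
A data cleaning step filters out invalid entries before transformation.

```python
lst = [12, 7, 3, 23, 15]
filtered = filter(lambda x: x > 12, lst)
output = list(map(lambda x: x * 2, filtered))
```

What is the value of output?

Step 1: Filter lst for elements > 12:
  12: removed
  7: removed
  3: removed
  23: kept
  15: kept
Step 2: Map x * 2 on filtered [23, 15]:
  23 -> 46
  15 -> 30
Therefore output = [46, 30].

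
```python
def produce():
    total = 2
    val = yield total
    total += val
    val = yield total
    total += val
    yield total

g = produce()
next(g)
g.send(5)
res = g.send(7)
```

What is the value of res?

Step 1: next() -> yield total=2.
Step 2: send(5) -> val=5, total = 2+5 = 7, yield 7.
Step 3: send(7) -> val=7, total = 7+7 = 14, yield 14.
Therefore res = 14.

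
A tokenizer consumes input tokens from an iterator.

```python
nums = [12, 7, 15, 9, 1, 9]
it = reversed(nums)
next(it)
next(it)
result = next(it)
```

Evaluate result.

Step 1: reversed([12, 7, 15, 9, 1, 9]) gives iterator: [9, 1, 9, 15, 7, 12].
Step 2: First next() = 9, second next() = 1.
Step 3: Third next() = 9.
Therefore result = 9.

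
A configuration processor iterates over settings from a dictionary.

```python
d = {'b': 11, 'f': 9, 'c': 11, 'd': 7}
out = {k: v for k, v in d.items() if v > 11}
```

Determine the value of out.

Step 1: Filter items where value > 11:
  'b': 11 <= 11: removed
  'f': 9 <= 11: removed
  'c': 11 <= 11: removed
  'd': 7 <= 11: removed
Therefore out = {}.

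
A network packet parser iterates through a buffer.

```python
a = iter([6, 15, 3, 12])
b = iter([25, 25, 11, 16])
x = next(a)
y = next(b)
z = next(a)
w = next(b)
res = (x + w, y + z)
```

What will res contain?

Step 1: a iterates [6, 15, 3, 12], b iterates [25, 25, 11, 16].
Step 2: x = next(a) = 6, y = next(b) = 25.
Step 3: z = next(a) = 15, w = next(b) = 25.
Step 4: res = (6 + 25, 25 + 15) = (31, 40).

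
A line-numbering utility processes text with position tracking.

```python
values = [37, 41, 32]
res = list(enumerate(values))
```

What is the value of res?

Step 1: enumerate pairs each element with its index:
  (0, 37)
  (1, 41)
  (2, 32)
Therefore res = [(0, 37), (1, 41), (2, 32)].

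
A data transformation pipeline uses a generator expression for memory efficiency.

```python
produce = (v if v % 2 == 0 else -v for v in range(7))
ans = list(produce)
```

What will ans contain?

Step 1: For each v in range(7), yield v if even, else -v:
  v=0: even, yield 0
  v=1: odd, yield -1
  v=2: even, yield 2
  v=3: odd, yield -3
  v=4: even, yield 4
  v=5: odd, yield -5
  v=6: even, yield 6
Therefore ans = [0, -1, 2, -3, 4, -5, 6].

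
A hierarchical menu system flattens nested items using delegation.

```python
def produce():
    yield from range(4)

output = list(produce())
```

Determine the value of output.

Step 1: yield from delegates to the iterable, yielding each element.
Step 2: Collected values: [0, 1, 2, 3].
Therefore output = [0, 1, 2, 3].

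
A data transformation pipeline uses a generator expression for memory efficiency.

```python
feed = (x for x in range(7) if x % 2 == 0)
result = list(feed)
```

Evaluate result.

Step 1: Filter range(7) keeping only even values:
  x=0: even, included
  x=1: odd, excluded
  x=2: even, included
  x=3: odd, excluded
  x=4: even, included
  x=5: odd, excluded
  x=6: even, included
Therefore result = [0, 2, 4, 6].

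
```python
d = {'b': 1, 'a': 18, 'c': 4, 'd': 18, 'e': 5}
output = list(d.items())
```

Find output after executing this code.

Step 1: d.items() returns (key, value) pairs in insertion order.
Therefore output = [('b', 1), ('a', 18), ('c', 4), ('d', 18), ('e', 5)].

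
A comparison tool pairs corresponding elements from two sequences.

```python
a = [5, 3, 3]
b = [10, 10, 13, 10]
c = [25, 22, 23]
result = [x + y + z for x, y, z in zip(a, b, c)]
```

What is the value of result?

Step 1: zip three lists (truncates to shortest, len=3):
  5 + 10 + 25 = 40
  3 + 10 + 22 = 35
  3 + 13 + 23 = 39
Therefore result = [40, 35, 39].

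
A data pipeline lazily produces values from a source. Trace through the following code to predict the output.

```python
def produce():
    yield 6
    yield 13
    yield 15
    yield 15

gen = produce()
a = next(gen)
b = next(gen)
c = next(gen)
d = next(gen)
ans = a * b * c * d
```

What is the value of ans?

Step 1: Create generator and consume all values:
  a = next(gen) = 6
  b = next(gen) = 13
  c = next(gen) = 15
  d = next(gen) = 15
Step 2: ans = 6 * 13 * 15 * 15 = 17550.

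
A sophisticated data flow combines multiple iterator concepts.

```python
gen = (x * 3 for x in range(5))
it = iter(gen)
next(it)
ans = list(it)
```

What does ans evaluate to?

Step 1: Generator produces [0, 3, 6, 9, 12].
Step 2: next(it) consumes first element (0).
Step 3: list(it) collects remaining: [3, 6, 9, 12].
Therefore ans = [3, 6, 9, 12].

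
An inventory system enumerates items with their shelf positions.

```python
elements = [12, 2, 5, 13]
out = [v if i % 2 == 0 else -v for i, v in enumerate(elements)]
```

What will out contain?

Step 1: For each (i, v), keep v if i is even, negate if odd:
  i=0 (even): keep 12
  i=1 (odd): negate to -2
  i=2 (even): keep 5
  i=3 (odd): negate to -13
Therefore out = [12, -2, 5, -13].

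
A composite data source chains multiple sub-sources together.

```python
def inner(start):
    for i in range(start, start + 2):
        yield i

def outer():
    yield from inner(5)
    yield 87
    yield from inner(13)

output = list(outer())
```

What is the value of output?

Step 1: outer() delegates to inner(5):
  yield 5
  yield 6
Step 2: yield 87
Step 3: Delegates to inner(13):
  yield 13
  yield 14
Therefore output = [5, 6, 87, 13, 14].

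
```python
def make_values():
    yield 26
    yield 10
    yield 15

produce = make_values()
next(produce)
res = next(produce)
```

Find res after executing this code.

Step 1: make_values() creates a generator.
Step 2: next(produce) yields 26 (consumed and discarded).
Step 3: next(produce) yields 10, assigned to res.
Therefore res = 10.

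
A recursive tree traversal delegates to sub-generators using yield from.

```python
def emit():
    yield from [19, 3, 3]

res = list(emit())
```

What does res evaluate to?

Step 1: yield from delegates to the iterable, yielding each element.
Step 2: Collected values: [19, 3, 3].
Therefore res = [19, 3, 3].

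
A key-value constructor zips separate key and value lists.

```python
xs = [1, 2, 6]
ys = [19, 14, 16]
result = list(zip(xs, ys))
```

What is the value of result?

Step 1: zip pairs elements at same index:
  Index 0: (1, 19)
  Index 1: (2, 14)
  Index 2: (6, 16)
Therefore result = [(1, 19), (2, 14), (6, 16)].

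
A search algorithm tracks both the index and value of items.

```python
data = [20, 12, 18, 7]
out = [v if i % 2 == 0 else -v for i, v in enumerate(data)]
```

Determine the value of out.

Step 1: For each (i, v), keep v if i is even, negate if odd:
  i=0 (even): keep 20
  i=1 (odd): negate to -12
  i=2 (even): keep 18
  i=3 (odd): negate to -7
Therefore out = [20, -12, 18, -7].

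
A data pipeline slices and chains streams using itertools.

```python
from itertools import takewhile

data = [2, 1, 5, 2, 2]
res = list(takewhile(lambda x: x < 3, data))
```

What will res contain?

Step 1: takewhile stops at first element >= 3:
  2 < 3: take
  1 < 3: take
  5 >= 3: stop
Therefore res = [2, 1].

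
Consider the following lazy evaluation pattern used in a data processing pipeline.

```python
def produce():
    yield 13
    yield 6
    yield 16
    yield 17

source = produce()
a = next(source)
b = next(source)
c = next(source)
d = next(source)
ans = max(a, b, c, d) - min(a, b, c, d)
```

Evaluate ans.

Step 1: Create generator and consume all values:
  a = next(source) = 13
  b = next(source) = 6
  c = next(source) = 16
  d = next(source) = 17
Step 2: max = 17, min = 6, ans = 17 - 6 = 11.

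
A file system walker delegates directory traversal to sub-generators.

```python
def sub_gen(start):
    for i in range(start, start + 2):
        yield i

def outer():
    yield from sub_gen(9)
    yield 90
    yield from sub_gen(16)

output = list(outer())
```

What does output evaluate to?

Step 1: outer() delegates to sub_gen(9):
  yield 9
  yield 10
Step 2: yield 90
Step 3: Delegates to sub_gen(16):
  yield 16
  yield 17
Therefore output = [9, 10, 90, 16, 17].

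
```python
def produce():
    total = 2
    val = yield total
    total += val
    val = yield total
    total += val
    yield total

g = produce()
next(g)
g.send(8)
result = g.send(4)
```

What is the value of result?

Step 1: next() -> yield total=2.
Step 2: send(8) -> val=8, total = 2+8 = 10, yield 10.
Step 3: send(4) -> val=4, total = 10+4 = 14, yield 14.
Therefore result = 14.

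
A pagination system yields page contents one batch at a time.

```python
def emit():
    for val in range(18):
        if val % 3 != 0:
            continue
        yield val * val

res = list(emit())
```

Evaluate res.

Step 1: Only yield val**2 when val is divisible by 3:
  val=0: 0 % 3 == 0, yield 0**2 = 0
  val=3: 3 % 3 == 0, yield 3**2 = 9
  val=6: 6 % 3 == 0, yield 6**2 = 36
  val=9: 9 % 3 == 0, yield 9**2 = 81
  val=12: 12 % 3 == 0, yield 12**2 = 144
  val=15: 15 % 3 == 0, yield 15**2 = 225
Therefore res = [0, 9, 36, 81, 144, 225].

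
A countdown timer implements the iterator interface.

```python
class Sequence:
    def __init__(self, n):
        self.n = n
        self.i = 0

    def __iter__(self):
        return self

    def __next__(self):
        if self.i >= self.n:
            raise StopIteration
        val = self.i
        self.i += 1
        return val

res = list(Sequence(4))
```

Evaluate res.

Step 1: Sequence(4) creates an iterator counting 0 to 3.
Step 2: list() consumes all values: [0, 1, 2, 3].
Therefore res = [0, 1, 2, 3].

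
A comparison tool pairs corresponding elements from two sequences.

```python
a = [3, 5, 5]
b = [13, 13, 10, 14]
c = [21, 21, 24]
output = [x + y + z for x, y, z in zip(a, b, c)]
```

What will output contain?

Step 1: zip three lists (truncates to shortest, len=3):
  3 + 13 + 21 = 37
  5 + 13 + 21 = 39
  5 + 10 + 24 = 39
Therefore output = [37, 39, 39].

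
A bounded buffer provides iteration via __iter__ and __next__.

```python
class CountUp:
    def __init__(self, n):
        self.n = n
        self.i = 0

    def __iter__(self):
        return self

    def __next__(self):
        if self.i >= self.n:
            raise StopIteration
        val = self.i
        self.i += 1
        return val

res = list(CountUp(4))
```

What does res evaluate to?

Step 1: CountUp(4) creates an iterator counting 0 to 3.
Step 2: list() consumes all values: [0, 1, 2, 3].
Therefore res = [0, 1, 2, 3].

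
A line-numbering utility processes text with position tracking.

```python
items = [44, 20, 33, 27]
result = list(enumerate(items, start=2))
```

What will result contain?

Step 1: enumerate with start=2:
  (2, 44)
  (3, 20)
  (4, 33)
  (5, 27)
Therefore result = [(2, 44), (3, 20), (4, 33), (5, 27)].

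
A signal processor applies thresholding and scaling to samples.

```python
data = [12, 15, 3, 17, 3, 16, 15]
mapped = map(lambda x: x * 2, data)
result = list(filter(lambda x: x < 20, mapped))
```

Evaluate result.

Step 1: Map x * 2:
  12 -> 24
  15 -> 30
  3 -> 6
  17 -> 34
  3 -> 6
  16 -> 32
  15 -> 30
Step 2: Filter for < 20:
  24: removed
  30: removed
  6: kept
  34: removed
  6: kept
  32: removed
  30: removed
Therefore result = [6, 6].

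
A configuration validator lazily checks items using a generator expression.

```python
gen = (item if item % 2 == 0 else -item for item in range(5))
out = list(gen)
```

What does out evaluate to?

Step 1: For each item in range(5), yield item if even, else -item:
  item=0: even, yield 0
  item=1: odd, yield -1
  item=2: even, yield 2
  item=3: odd, yield -3
  item=4: even, yield 4
Therefore out = [0, -1, 2, -3, 4].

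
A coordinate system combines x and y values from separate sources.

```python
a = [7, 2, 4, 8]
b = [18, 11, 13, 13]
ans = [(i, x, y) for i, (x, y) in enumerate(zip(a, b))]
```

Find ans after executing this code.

Step 1: enumerate(zip(a, b)) gives index with paired elements:
  i=0: (7, 18)
  i=1: (2, 11)
  i=2: (4, 13)
  i=3: (8, 13)
Therefore ans = [(0, 7, 18), (1, 2, 11), (2, 4, 13), (3, 8, 13)].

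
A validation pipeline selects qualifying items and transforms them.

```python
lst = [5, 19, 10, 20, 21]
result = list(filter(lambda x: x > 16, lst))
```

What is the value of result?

Step 1: Filter elements > 16:
  5: removed
  19: kept
  10: removed
  20: kept
  21: kept
Therefore result = [19, 20, 21].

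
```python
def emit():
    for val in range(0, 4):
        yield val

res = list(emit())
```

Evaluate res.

Step 1: The generator yields each value from range(0, 4).
Step 2: list() consumes all yields: [0, 1, 2, 3].
Therefore res = [0, 1, 2, 3].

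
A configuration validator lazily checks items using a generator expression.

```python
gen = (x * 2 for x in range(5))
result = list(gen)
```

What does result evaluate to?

Step 1: For each x in range(5), compute x*2:
  x=0: 0*2 = 0
  x=1: 1*2 = 2
  x=2: 2*2 = 4
  x=3: 3*2 = 6
  x=4: 4*2 = 8
Therefore result = [0, 2, 4, 6, 8].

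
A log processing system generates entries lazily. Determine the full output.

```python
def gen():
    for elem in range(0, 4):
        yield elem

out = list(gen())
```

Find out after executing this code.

Step 1: The generator yields each value from range(0, 4).
Step 2: list() consumes all yields: [0, 1, 2, 3].
Therefore out = [0, 1, 2, 3].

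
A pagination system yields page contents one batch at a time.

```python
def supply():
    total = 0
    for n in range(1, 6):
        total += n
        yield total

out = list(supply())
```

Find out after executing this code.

Step 1: Generator accumulates running sum:
  n=1: total = 1, yield 1
  n=2: total = 3, yield 3
  n=3: total = 6, yield 6
  n=4: total = 10, yield 10
  n=5: total = 15, yield 15
Therefore out = [1, 3, 6, 10, 15].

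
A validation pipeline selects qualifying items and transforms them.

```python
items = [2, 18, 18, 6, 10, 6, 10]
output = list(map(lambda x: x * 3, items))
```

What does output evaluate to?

Step 1: Apply lambda x: x * 3 to each element:
  2 -> 6
  18 -> 54
  18 -> 54
  6 -> 18
  10 -> 30
  6 -> 18
  10 -> 30
Therefore output = [6, 54, 54, 18, 30, 18, 30].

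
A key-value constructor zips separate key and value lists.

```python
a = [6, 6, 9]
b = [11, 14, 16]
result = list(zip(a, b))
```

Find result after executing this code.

Step 1: zip pairs elements at same index:
  Index 0: (6, 11)
  Index 1: (6, 14)
  Index 2: (9, 16)
Therefore result = [(6, 11), (6, 14), (9, 16)].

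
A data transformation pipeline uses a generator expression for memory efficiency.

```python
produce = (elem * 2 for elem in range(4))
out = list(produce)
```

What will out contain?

Step 1: For each elem in range(4), compute elem*2:
  elem=0: 0*2 = 0
  elem=1: 1*2 = 2
  elem=2: 2*2 = 4
  elem=3: 3*2 = 6
Therefore out = [0, 2, 4, 6].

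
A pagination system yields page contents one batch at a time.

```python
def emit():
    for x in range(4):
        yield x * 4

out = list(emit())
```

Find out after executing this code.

Step 1: For each x in range(4), yield x * 4:
  x=0: yield 0 * 4 = 0
  x=1: yield 1 * 4 = 4
  x=2: yield 2 * 4 = 8
  x=3: yield 3 * 4 = 12
Therefore out = [0, 4, 8, 12].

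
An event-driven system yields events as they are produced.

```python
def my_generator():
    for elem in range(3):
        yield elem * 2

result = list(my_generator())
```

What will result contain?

Step 1: For each elem in range(3), yield elem * 2:
  elem=0: yield 0 * 2 = 0
  elem=1: yield 1 * 2 = 2
  elem=2: yield 2 * 2 = 4
Therefore result = [0, 2, 4].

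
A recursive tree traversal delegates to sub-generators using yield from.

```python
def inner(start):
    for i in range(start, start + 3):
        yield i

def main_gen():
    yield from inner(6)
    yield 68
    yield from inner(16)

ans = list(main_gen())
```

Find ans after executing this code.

Step 1: main_gen() delegates to inner(6):
  yield 6
  yield 7
  yield 8
Step 2: yield 68
Step 3: Delegates to inner(16):
  yield 16
  yield 17
  yield 18
Therefore ans = [6, 7, 8, 68, 16, 17, 18].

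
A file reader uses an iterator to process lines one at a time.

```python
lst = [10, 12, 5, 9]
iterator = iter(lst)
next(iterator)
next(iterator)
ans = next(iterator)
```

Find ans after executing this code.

Step 1: Create iterator over [10, 12, 5, 9].
Step 2: next() consumes 10.
Step 3: next() consumes 12.
Step 4: next() returns 5.
Therefore ans = 5.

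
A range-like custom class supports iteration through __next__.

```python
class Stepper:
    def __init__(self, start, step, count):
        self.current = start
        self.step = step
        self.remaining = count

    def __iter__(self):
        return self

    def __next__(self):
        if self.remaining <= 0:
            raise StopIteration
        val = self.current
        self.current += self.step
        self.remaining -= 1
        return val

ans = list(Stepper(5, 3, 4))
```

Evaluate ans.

Step 1: Stepper starts at 5, increments by 3, for 4 steps:
  Yield 5, then current += 3
  Yield 8, then current += 3
  Yield 11, then current += 3
  Yield 14, then current += 3
Therefore ans = [5, 8, 11, 14].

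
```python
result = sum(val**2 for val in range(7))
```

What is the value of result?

Step 1: Compute val**2 for each val in range(7):
  val=0: 0**2 = 0
  val=1: 1**2 = 1
  val=2: 2**2 = 4
  val=3: 3**2 = 9
  val=4: 4**2 = 16
  val=5: 5**2 = 25
  val=6: 6**2 = 36
Step 2: sum = 0 + 1 + 4 + 9 + 16 + 25 + 36 = 91.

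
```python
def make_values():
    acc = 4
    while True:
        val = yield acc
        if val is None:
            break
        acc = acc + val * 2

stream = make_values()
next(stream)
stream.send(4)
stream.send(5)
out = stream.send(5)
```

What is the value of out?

Step 1: next() -> yield acc=4.
Step 2: send(4) -> val=4, acc = 4 + 4*2 = 12, yield 12.
Step 3: send(5) -> val=5, acc = 12 + 5*2 = 22, yield 22.
Step 4: send(5) -> val=5, acc = 22 + 5*2 = 32, yield 32.
Therefore out = 32.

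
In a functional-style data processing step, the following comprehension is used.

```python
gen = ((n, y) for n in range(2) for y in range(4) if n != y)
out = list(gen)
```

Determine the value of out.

Step 1: Nested generator over range(2) x range(4) where n != y:
  (0, 0): excluded (n == y)
  (0, 1): included
  (0, 2): included
  (0, 3): included
  (1, 0): included
  (1, 1): excluded (n == y)
  (1, 2): included
  (1, 3): included
Therefore out = [(0, 1), (0, 2), (0, 3), (1, 0), (1, 2), (1, 3)].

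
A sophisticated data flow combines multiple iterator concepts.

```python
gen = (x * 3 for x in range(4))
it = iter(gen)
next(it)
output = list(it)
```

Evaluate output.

Step 1: Generator produces [0, 3, 6, 9].
Step 2: next(it) consumes first element (0).
Step 3: list(it) collects remaining: [3, 6, 9].
Therefore output = [3, 6, 9].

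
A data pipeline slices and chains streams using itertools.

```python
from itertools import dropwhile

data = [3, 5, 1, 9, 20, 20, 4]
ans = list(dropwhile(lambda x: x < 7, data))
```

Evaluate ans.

Step 1: dropwhile drops elements while < 7:
  3 < 7: dropped
  5 < 7: dropped
  1 < 7: dropped
  9: kept (dropping stopped)
Step 2: Remaining elements kept regardless of condition.
Therefore ans = [9, 20, 20, 4].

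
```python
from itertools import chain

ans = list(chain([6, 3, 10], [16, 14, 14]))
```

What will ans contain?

Step 1: chain() concatenates iterables: [6, 3, 10] + [16, 14, 14].
Therefore ans = [6, 3, 10, 16, 14, 14].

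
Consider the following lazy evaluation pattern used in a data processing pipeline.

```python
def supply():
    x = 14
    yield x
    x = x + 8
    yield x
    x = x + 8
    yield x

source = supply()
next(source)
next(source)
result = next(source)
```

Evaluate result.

Step 1: Trace through generator execution:
  Yield 1: x starts at 14, yield 14
  Yield 2: x = 14 + 8 = 22, yield 22
  Yield 3: x = 22 + 8 = 30, yield 30
Step 2: First next() gets 14, second next() gets the second value, third next() yields 30.
Therefore result = 30.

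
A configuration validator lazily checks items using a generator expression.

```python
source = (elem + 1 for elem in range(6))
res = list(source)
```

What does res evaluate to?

Step 1: For each elem in range(6), compute elem+1:
  elem=0: 0+1 = 1
  elem=1: 1+1 = 2
  elem=2: 2+1 = 3
  elem=3: 3+1 = 4
  elem=4: 4+1 = 5
  elem=5: 5+1 = 6
Therefore res = [1, 2, 3, 4, 5, 6].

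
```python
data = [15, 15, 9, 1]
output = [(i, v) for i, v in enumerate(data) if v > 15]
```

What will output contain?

Step 1: Filter enumerate([15, 15, 9, 1]) keeping v > 15:
  (0, 15): 15 <= 15, excluded
  (1, 15): 15 <= 15, excluded
  (2, 9): 9 <= 15, excluded
  (3, 1): 1 <= 15, excluded
Therefore output = [].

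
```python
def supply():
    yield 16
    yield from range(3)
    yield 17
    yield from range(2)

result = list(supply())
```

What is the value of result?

Step 1: Trace yields in order:
  yield 16
  yield 0
  yield 1
  yield 2
  yield 17
  yield 0
  yield 1
Therefore result = [16, 0, 1, 2, 17, 0, 1].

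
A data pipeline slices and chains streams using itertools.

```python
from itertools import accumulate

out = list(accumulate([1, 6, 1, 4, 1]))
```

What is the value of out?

Step 1: accumulate computes running sums:
  + 1 = 1
  + 6 = 7
  + 1 = 8
  + 4 = 12
  + 1 = 13
Therefore out = [1, 7, 8, 12, 13].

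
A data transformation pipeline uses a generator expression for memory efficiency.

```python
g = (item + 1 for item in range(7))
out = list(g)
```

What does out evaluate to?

Step 1: For each item in range(7), compute item+1:
  item=0: 0+1 = 1
  item=1: 1+1 = 2
  item=2: 2+1 = 3
  item=3: 3+1 = 4
  item=4: 4+1 = 5
  item=5: 5+1 = 6
  item=6: 6+1 = 7
Therefore out = [1, 2, 3, 4, 5, 6, 7].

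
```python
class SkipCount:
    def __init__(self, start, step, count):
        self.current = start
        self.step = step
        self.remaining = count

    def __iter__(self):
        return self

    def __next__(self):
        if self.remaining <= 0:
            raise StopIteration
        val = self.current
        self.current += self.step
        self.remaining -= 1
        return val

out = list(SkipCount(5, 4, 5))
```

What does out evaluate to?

Step 1: SkipCount starts at 5, increments by 4, for 5 steps:
  Yield 5, then current += 4
  Yield 9, then current += 4
  Yield 13, then current += 4
  Yield 17, then current += 4
  Yield 21, then current += 4
Therefore out = [5, 9, 13, 17, 21].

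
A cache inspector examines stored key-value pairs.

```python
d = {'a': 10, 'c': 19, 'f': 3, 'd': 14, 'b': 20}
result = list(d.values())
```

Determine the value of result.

Step 1: d.values() returns the dictionary values in insertion order.
Therefore result = [10, 19, 3, 14, 20].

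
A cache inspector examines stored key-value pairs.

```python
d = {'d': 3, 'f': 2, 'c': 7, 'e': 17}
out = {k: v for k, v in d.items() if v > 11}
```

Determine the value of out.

Step 1: Filter items where value > 11:
  'd': 3 <= 11: removed
  'f': 2 <= 11: removed
  'c': 7 <= 11: removed
  'e': 17 > 11: kept
Therefore out = {'e': 17}.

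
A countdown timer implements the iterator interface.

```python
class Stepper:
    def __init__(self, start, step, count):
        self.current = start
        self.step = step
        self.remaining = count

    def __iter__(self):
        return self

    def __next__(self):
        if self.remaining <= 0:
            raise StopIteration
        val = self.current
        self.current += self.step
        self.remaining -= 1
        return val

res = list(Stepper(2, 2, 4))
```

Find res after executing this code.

Step 1: Stepper starts at 2, increments by 2, for 4 steps:
  Yield 2, then current += 2
  Yield 4, then current += 2
  Yield 6, then current += 2
  Yield 8, then current += 2
Therefore res = [2, 4, 6, 8].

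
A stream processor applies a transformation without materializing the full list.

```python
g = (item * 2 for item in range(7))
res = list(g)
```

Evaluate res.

Step 1: For each item in range(7), compute item*2:
  item=0: 0*2 = 0
  item=1: 1*2 = 2
  item=2: 2*2 = 4
  item=3: 3*2 = 6
  item=4: 4*2 = 8
  item=5: 5*2 = 10
  item=6: 6*2 = 12
Therefore res = [0, 2, 4, 6, 8, 10, 12].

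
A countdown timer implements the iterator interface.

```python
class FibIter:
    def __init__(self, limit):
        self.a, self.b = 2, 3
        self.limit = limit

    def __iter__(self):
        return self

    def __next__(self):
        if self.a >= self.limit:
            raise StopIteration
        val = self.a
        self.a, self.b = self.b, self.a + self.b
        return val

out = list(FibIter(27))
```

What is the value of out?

Step 1: Fibonacci-like sequence (a=2, b=3) until >= 27:
  Yield 2, then a,b = 3,5
  Yield 3, then a,b = 5,8
  Yield 5, then a,b = 8,13
  Yield 8, then a,b = 13,21
  Yield 13, then a,b = 21,34
  Yield 21, then a,b = 34,55
Step 2: 34 >= 27, stop.
Therefore out = [2, 3, 5, 8, 13, 21].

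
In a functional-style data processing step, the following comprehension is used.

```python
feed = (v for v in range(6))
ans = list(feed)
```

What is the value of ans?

Step 1: Generator expression iterates range(6): [0, 1, 2, 3, 4, 5].
Step 2: list() collects all values.
Therefore ans = [0, 1, 2, 3, 4, 5].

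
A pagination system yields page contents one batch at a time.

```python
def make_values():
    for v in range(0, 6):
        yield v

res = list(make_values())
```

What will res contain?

Step 1: The generator yields each value from range(0, 6).
Step 2: list() consumes all yields: [0, 1, 2, 3, 4, 5].
Therefore res = [0, 1, 2, 3, 4, 5].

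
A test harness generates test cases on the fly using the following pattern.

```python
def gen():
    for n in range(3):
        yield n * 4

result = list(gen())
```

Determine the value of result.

Step 1: For each n in range(3), yield n * 4:
  n=0: yield 0 * 4 = 0
  n=1: yield 1 * 4 = 4
  n=2: yield 2 * 4 = 8
Therefore result = [0, 4, 8].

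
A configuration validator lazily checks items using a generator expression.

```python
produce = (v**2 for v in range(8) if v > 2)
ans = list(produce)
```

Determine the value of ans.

Step 1: For range(8), keep v > 2, then square:
  v=0: 0 <= 2, excluded
  v=1: 1 <= 2, excluded
  v=2: 2 <= 2, excluded
  v=3: 3 > 2, yield 3**2 = 9
  v=4: 4 > 2, yield 4**2 = 16
  v=5: 5 > 2, yield 5**2 = 25
  v=6: 6 > 2, yield 6**2 = 36
  v=7: 7 > 2, yield 7**2 = 49
Therefore ans = [9, 16, 25, 36, 49].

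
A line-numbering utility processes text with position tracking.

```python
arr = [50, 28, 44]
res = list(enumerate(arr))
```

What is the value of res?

Step 1: enumerate pairs each element with its index:
  (0, 50)
  (1, 28)
  (2, 44)
Therefore res = [(0, 50), (1, 28), (2, 44)].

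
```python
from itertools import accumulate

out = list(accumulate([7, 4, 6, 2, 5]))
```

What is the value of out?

Step 1: accumulate computes running sums:
  + 7 = 7
  + 4 = 11
  + 6 = 17
  + 2 = 19
  + 5 = 24
Therefore out = [7, 11, 17, 19, 24].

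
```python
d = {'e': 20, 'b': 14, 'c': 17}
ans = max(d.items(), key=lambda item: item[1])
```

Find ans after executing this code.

Step 1: Find item with maximum value:
  ('e', 20)
  ('b', 14)
  ('c', 17)
Step 2: Maximum value is 20 at key 'e'.
Therefore ans = ('e', 20).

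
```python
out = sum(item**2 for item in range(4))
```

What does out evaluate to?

Step 1: Compute item**2 for each item in range(4):
  item=0: 0**2 = 0
  item=1: 1**2 = 1
  item=2: 2**2 = 4
  item=3: 3**2 = 9
Step 2: sum = 0 + 1 + 4 + 9 = 14.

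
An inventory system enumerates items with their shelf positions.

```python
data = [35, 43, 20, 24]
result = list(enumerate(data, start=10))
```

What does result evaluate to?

Step 1: enumerate with start=10:
  (10, 35)
  (11, 43)
  (12, 20)
  (13, 24)
Therefore result = [(10, 35), (11, 43), (12, 20), (13, 24)].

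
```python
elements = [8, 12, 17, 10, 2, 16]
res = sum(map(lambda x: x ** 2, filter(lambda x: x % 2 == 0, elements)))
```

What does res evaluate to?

Step 1: Filter even numbers from [8, 12, 17, 10, 2, 16]: [8, 12, 10, 2, 16]
Step 2: Square each: [64, 144, 100, 4, 256]
Step 3: Sum = 568.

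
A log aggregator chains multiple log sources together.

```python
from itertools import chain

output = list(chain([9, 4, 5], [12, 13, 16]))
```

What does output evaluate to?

Step 1: chain() concatenates iterables: [9, 4, 5] + [12, 13, 16].
Therefore output = [9, 4, 5, 12, 13, 16].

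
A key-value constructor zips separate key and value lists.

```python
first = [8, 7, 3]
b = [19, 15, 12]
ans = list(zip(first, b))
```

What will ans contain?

Step 1: zip pairs elements at same index:
  Index 0: (8, 19)
  Index 1: (7, 15)
  Index 2: (3, 12)
Therefore ans = [(8, 19), (7, 15), (3, 12)].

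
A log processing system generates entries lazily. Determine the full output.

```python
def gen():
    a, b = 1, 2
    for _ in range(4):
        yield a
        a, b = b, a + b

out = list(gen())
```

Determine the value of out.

Step 1: Fibonacci-like sequence starting with a=1, b=2:
  Iteration 1: yield a=1, then a,b = 2,3
  Iteration 2: yield a=2, then a,b = 3,5
  Iteration 3: yield a=3, then a,b = 5,8
  Iteration 4: yield a=5, then a,b = 8,13
Therefore out = [1, 2, 3, 5].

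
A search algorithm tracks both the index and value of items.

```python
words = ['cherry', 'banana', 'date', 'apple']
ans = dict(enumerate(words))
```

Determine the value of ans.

Step 1: enumerate pairs indices with words:
  0 -> 'cherry'
  1 -> 'banana'
  2 -> 'date'
  3 -> 'apple'
Therefore ans = {0: 'cherry', 1: 'banana', 2: 'date', 3: 'apple'}.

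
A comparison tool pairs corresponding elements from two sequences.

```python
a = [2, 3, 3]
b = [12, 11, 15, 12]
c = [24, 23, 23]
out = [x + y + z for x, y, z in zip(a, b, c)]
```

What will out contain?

Step 1: zip three lists (truncates to shortest, len=3):
  2 + 12 + 24 = 38
  3 + 11 + 23 = 37
  3 + 15 + 23 = 41
Therefore out = [38, 37, 41].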